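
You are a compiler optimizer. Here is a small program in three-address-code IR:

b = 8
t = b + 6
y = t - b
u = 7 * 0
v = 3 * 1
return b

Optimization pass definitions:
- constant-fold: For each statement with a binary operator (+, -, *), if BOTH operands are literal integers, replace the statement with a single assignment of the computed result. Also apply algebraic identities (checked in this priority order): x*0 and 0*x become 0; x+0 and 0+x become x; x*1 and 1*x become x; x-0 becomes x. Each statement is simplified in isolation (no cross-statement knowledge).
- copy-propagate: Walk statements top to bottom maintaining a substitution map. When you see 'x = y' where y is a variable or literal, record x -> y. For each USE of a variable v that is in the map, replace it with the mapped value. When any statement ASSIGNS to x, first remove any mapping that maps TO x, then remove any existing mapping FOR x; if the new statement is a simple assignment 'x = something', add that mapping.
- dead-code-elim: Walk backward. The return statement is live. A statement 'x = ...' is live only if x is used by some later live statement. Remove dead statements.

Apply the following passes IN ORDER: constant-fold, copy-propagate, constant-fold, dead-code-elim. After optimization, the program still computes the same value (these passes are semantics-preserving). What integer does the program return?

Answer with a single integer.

Answer: 8

Derivation:
Initial IR:
  b = 8
  t = b + 6
  y = t - b
  u = 7 * 0
  v = 3 * 1
  return b
After constant-fold (6 stmts):
  b = 8
  t = b + 6
  y = t - b
  u = 0
  v = 3
  return b
After copy-propagate (6 stmts):
  b = 8
  t = 8 + 6
  y = t - 8
  u = 0
  v = 3
  return 8
After constant-fold (6 stmts):
  b = 8
  t = 14
  y = t - 8
  u = 0
  v = 3
  return 8
After dead-code-elim (1 stmts):
  return 8
Evaluate:
  b = 8  =>  b = 8
  t = b + 6  =>  t = 14
  y = t - b  =>  y = 6
  u = 7 * 0  =>  u = 0
  v = 3 * 1  =>  v = 3
  return b = 8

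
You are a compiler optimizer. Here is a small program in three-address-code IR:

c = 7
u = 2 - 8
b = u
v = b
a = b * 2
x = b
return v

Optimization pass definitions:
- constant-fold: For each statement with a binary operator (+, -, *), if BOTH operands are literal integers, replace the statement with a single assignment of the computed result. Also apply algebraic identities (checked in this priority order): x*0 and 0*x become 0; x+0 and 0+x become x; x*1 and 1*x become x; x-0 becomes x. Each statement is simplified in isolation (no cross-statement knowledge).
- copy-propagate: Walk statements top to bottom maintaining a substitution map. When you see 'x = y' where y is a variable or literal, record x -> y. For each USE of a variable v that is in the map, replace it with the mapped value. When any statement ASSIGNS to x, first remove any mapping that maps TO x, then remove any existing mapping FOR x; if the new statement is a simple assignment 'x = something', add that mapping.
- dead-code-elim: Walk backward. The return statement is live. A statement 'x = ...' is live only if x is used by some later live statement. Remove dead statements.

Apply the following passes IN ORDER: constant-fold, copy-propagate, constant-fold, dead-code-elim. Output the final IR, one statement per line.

Answer: return -6

Derivation:
Initial IR:
  c = 7
  u = 2 - 8
  b = u
  v = b
  a = b * 2
  x = b
  return v
After constant-fold (7 stmts):
  c = 7
  u = -6
  b = u
  v = b
  a = b * 2
  x = b
  return v
After copy-propagate (7 stmts):
  c = 7
  u = -6
  b = -6
  v = -6
  a = -6 * 2
  x = -6
  return -6
After constant-fold (7 stmts):
  c = 7
  u = -6
  b = -6
  v = -6
  a = -12
  x = -6
  return -6
After dead-code-elim (1 stmts):
  return -6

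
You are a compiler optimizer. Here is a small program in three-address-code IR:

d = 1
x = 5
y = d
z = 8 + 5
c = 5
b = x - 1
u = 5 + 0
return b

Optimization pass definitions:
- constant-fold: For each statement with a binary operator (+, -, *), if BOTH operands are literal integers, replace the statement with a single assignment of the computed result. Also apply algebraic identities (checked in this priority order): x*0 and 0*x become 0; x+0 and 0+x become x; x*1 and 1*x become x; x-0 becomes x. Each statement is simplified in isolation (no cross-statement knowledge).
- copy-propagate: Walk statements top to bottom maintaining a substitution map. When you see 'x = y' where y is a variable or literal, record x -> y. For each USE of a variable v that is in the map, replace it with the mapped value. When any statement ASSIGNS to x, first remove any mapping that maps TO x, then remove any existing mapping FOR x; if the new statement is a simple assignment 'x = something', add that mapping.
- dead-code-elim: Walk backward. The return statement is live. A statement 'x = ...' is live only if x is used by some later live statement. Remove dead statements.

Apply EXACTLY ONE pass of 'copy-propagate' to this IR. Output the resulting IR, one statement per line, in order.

Applying copy-propagate statement-by-statement:
  [1] d = 1  (unchanged)
  [2] x = 5  (unchanged)
  [3] y = d  -> y = 1
  [4] z = 8 + 5  (unchanged)
  [5] c = 5  (unchanged)
  [6] b = x - 1  -> b = 5 - 1
  [7] u = 5 + 0  (unchanged)
  [8] return b  (unchanged)
Result (8 stmts):
  d = 1
  x = 5
  y = 1
  z = 8 + 5
  c = 5
  b = 5 - 1
  u = 5 + 0
  return b

Answer: d = 1
x = 5
y = 1
z = 8 + 5
c = 5
b = 5 - 1
u = 5 + 0
return b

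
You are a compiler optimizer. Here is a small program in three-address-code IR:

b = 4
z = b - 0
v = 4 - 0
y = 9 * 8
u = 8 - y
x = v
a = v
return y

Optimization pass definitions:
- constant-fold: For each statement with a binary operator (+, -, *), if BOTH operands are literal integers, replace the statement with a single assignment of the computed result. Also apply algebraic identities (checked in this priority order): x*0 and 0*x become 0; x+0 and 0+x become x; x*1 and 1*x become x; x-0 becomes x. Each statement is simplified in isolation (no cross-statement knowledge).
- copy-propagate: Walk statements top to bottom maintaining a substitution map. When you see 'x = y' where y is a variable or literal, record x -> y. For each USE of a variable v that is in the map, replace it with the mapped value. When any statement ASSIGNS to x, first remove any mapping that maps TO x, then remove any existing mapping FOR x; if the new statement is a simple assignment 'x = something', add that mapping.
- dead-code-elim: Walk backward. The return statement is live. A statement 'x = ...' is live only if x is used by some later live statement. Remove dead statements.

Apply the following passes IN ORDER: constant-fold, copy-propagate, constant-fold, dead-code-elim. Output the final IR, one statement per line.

Initial IR:
  b = 4
  z = b - 0
  v = 4 - 0
  y = 9 * 8
  u = 8 - y
  x = v
  a = v
  return y
After constant-fold (8 stmts):
  b = 4
  z = b
  v = 4
  y = 72
  u = 8 - y
  x = v
  a = v
  return y
After copy-propagate (8 stmts):
  b = 4
  z = 4
  v = 4
  y = 72
  u = 8 - 72
  x = 4
  a = 4
  return 72
After constant-fold (8 stmts):
  b = 4
  z = 4
  v = 4
  y = 72
  u = -64
  x = 4
  a = 4
  return 72
After dead-code-elim (1 stmts):
  return 72

Answer: return 72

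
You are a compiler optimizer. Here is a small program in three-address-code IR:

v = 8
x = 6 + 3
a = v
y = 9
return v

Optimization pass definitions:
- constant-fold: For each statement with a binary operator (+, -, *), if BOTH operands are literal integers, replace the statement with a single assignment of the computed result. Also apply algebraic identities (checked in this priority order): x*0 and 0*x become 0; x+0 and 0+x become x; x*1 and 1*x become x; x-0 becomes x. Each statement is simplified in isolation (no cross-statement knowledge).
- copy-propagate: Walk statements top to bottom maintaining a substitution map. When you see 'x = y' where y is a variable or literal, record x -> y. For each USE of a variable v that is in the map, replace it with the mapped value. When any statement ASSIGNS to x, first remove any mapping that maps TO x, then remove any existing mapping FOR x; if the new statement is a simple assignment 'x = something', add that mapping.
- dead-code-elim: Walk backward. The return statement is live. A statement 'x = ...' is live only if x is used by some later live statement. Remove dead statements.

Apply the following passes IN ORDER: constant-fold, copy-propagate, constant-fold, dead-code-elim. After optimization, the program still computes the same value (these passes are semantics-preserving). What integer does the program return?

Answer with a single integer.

Answer: 8

Derivation:
Initial IR:
  v = 8
  x = 6 + 3
  a = v
  y = 9
  return v
After constant-fold (5 stmts):
  v = 8
  x = 9
  a = v
  y = 9
  return v
After copy-propagate (5 stmts):
  v = 8
  x = 9
  a = 8
  y = 9
  return 8
After constant-fold (5 stmts):
  v = 8
  x = 9
  a = 8
  y = 9
  return 8
After dead-code-elim (1 stmts):
  return 8
Evaluate:
  v = 8  =>  v = 8
  x = 6 + 3  =>  x = 9
  a = v  =>  a = 8
  y = 9  =>  y = 9
  return v = 8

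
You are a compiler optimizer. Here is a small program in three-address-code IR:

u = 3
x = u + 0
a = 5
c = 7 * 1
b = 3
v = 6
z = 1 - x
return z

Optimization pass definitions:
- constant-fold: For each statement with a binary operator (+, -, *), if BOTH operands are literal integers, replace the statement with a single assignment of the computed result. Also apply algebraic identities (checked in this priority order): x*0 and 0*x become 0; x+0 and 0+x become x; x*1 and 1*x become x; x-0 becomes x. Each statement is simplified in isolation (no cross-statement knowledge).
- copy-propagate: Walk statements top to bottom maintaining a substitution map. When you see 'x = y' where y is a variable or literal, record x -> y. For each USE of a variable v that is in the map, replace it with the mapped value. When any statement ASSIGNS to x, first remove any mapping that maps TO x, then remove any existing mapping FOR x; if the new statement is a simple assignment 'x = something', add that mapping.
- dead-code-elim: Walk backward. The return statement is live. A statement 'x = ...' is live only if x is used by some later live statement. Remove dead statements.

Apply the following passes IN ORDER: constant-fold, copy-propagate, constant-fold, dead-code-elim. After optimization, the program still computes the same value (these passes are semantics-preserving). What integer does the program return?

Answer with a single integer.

Initial IR:
  u = 3
  x = u + 0
  a = 5
  c = 7 * 1
  b = 3
  v = 6
  z = 1 - x
  return z
After constant-fold (8 stmts):
  u = 3
  x = u
  a = 5
  c = 7
  b = 3
  v = 6
  z = 1 - x
  return z
After copy-propagate (8 stmts):
  u = 3
  x = 3
  a = 5
  c = 7
  b = 3
  v = 6
  z = 1 - 3
  return z
After constant-fold (8 stmts):
  u = 3
  x = 3
  a = 5
  c = 7
  b = 3
  v = 6
  z = -2
  return z
After dead-code-elim (2 stmts):
  z = -2
  return z
Evaluate:
  u = 3  =>  u = 3
  x = u + 0  =>  x = 3
  a = 5  =>  a = 5
  c = 7 * 1  =>  c = 7
  b = 3  =>  b = 3
  v = 6  =>  v = 6
  z = 1 - x  =>  z = -2
  return z = -2

Answer: -2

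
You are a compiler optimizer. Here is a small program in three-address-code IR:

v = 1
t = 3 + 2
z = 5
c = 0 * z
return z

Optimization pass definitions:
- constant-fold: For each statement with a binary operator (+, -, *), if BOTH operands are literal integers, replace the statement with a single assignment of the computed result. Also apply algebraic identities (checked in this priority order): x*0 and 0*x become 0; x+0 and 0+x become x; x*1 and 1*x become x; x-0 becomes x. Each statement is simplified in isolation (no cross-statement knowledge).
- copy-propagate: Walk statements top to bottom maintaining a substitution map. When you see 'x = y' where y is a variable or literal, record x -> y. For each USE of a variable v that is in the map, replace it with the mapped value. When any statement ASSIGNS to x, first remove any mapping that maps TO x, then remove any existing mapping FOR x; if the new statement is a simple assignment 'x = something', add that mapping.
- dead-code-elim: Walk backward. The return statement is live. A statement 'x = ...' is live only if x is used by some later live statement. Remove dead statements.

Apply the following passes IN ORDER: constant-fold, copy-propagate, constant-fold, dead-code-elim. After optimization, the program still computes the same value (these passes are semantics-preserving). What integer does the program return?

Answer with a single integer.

Answer: 5

Derivation:
Initial IR:
  v = 1
  t = 3 + 2
  z = 5
  c = 0 * z
  return z
After constant-fold (5 stmts):
  v = 1
  t = 5
  z = 5
  c = 0
  return z
After copy-propagate (5 stmts):
  v = 1
  t = 5
  z = 5
  c = 0
  return 5
After constant-fold (5 stmts):
  v = 1
  t = 5
  z = 5
  c = 0
  return 5
After dead-code-elim (1 stmts):
  return 5
Evaluate:
  v = 1  =>  v = 1
  t = 3 + 2  =>  t = 5
  z = 5  =>  z = 5
  c = 0 * z  =>  c = 0
  return z = 5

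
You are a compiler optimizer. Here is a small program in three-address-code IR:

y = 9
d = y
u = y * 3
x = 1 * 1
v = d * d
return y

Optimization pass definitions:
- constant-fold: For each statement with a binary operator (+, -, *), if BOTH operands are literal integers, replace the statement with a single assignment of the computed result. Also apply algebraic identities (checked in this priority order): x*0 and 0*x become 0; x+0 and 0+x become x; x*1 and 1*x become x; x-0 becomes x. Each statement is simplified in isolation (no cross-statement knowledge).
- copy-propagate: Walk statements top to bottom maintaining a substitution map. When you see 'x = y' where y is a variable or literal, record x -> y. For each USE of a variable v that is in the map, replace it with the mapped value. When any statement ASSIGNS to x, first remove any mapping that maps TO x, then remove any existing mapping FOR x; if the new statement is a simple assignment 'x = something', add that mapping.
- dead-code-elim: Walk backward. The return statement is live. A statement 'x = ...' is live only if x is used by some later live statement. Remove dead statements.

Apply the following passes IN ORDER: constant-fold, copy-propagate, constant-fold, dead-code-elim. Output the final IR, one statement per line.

Initial IR:
  y = 9
  d = y
  u = y * 3
  x = 1 * 1
  v = d * d
  return y
After constant-fold (6 stmts):
  y = 9
  d = y
  u = y * 3
  x = 1
  v = d * d
  return y
After copy-propagate (6 stmts):
  y = 9
  d = 9
  u = 9 * 3
  x = 1
  v = 9 * 9
  return 9
After constant-fold (6 stmts):
  y = 9
  d = 9
  u = 27
  x = 1
  v = 81
  return 9
After dead-code-elim (1 stmts):
  return 9

Answer: return 9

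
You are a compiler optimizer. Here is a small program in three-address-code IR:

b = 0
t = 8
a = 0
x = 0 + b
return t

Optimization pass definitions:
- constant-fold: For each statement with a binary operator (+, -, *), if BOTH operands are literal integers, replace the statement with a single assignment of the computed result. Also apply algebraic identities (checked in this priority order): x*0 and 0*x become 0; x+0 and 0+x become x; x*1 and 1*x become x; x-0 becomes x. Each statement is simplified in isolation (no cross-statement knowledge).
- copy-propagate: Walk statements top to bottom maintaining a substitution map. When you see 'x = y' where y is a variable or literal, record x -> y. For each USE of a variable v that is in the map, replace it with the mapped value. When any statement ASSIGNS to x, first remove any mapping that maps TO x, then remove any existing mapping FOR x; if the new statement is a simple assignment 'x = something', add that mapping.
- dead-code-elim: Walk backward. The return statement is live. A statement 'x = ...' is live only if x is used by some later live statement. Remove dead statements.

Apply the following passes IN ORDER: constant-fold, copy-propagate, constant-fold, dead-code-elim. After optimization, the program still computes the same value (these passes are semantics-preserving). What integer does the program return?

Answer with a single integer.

Initial IR:
  b = 0
  t = 8
  a = 0
  x = 0 + b
  return t
After constant-fold (5 stmts):
  b = 0
  t = 8
  a = 0
  x = b
  return t
After copy-propagate (5 stmts):
  b = 0
  t = 8
  a = 0
  x = 0
  return 8
After constant-fold (5 stmts):
  b = 0
  t = 8
  a = 0
  x = 0
  return 8
After dead-code-elim (1 stmts):
  return 8
Evaluate:
  b = 0  =>  b = 0
  t = 8  =>  t = 8
  a = 0  =>  a = 0
  x = 0 + b  =>  x = 0
  return t = 8

Answer: 8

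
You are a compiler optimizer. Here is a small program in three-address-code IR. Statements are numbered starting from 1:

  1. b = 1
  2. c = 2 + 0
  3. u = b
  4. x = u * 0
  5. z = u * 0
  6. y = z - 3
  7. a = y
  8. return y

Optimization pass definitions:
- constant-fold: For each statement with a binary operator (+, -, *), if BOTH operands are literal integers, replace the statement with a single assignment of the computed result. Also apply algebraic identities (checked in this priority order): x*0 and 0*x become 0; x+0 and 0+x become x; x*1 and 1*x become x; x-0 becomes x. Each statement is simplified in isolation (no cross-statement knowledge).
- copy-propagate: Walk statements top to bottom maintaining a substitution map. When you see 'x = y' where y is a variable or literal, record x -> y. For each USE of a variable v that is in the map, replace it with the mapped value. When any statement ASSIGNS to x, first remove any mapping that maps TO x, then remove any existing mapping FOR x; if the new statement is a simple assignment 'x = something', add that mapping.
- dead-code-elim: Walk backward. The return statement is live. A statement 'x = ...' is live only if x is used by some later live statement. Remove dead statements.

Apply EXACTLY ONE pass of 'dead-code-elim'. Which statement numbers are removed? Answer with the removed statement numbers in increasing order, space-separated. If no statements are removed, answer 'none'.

Answer: 2 4 7

Derivation:
Backward liveness scan:
Stmt 1 'b = 1': KEEP (b is live); live-in = []
Stmt 2 'c = 2 + 0': DEAD (c not in live set ['b'])
Stmt 3 'u = b': KEEP (u is live); live-in = ['b']
Stmt 4 'x = u * 0': DEAD (x not in live set ['u'])
Stmt 5 'z = u * 0': KEEP (z is live); live-in = ['u']
Stmt 6 'y = z - 3': KEEP (y is live); live-in = ['z']
Stmt 7 'a = y': DEAD (a not in live set ['y'])
Stmt 8 'return y': KEEP (return); live-in = ['y']
Removed statement numbers: [2, 4, 7]
Surviving IR:
  b = 1
  u = b
  z = u * 0
  y = z - 3
  return y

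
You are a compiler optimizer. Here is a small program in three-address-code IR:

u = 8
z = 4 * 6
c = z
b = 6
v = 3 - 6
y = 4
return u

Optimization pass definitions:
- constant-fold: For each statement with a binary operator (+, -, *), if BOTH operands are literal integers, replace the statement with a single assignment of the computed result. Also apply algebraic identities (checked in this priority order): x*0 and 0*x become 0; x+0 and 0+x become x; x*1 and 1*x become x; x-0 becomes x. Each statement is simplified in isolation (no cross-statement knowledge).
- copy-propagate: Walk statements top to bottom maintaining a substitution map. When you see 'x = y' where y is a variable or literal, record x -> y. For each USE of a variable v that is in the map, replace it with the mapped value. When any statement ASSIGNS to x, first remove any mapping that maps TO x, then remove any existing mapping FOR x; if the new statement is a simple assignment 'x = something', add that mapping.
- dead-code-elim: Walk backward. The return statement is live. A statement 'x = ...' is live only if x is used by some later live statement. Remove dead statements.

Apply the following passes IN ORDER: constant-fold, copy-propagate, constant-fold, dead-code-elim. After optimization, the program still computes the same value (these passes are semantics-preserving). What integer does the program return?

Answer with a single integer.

Initial IR:
  u = 8
  z = 4 * 6
  c = z
  b = 6
  v = 3 - 6
  y = 4
  return u
After constant-fold (7 stmts):
  u = 8
  z = 24
  c = z
  b = 6
  v = -3
  y = 4
  return u
After copy-propagate (7 stmts):
  u = 8
  z = 24
  c = 24
  b = 6
  v = -3
  y = 4
  return 8
After constant-fold (7 stmts):
  u = 8
  z = 24
  c = 24
  b = 6
  v = -3
  y = 4
  return 8
After dead-code-elim (1 stmts):
  return 8
Evaluate:
  u = 8  =>  u = 8
  z = 4 * 6  =>  z = 24
  c = z  =>  c = 24
  b = 6  =>  b = 6
  v = 3 - 6  =>  v = -3
  y = 4  =>  y = 4
  return u = 8

Answer: 8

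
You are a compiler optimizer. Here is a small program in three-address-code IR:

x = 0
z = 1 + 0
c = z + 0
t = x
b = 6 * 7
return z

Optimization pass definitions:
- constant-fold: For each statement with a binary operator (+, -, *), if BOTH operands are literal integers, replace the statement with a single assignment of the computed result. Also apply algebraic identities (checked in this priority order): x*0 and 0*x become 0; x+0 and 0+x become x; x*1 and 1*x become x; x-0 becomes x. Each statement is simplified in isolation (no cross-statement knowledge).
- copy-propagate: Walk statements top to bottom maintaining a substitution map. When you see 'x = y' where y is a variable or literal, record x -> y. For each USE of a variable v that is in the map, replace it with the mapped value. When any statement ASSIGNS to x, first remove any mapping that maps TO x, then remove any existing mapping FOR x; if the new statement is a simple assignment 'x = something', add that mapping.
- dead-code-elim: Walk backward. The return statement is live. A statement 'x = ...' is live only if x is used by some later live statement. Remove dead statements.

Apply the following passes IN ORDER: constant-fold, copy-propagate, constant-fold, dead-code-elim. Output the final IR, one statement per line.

Answer: return 1

Derivation:
Initial IR:
  x = 0
  z = 1 + 0
  c = z + 0
  t = x
  b = 6 * 7
  return z
After constant-fold (6 stmts):
  x = 0
  z = 1
  c = z
  t = x
  b = 42
  return z
After copy-propagate (6 stmts):
  x = 0
  z = 1
  c = 1
  t = 0
  b = 42
  return 1
After constant-fold (6 stmts):
  x = 0
  z = 1
  c = 1
  t = 0
  b = 42
  return 1
After dead-code-elim (1 stmts):
  return 1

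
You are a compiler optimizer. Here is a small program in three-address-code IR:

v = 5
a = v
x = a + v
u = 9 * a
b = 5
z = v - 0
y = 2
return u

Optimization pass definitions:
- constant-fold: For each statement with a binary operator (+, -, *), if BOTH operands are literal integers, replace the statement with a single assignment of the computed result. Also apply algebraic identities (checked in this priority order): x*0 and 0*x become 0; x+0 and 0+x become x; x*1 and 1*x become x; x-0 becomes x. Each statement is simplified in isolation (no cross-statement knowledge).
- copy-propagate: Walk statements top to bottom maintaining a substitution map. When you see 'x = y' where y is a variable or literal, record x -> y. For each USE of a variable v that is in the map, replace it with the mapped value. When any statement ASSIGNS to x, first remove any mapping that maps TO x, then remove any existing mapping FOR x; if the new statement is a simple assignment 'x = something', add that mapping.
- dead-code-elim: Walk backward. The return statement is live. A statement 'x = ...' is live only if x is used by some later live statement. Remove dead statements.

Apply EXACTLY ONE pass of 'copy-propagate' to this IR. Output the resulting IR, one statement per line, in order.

Answer: v = 5
a = 5
x = 5 + 5
u = 9 * 5
b = 5
z = 5 - 0
y = 2
return u

Derivation:
Applying copy-propagate statement-by-statement:
  [1] v = 5  (unchanged)
  [2] a = v  -> a = 5
  [3] x = a + v  -> x = 5 + 5
  [4] u = 9 * a  -> u = 9 * 5
  [5] b = 5  (unchanged)
  [6] z = v - 0  -> z = 5 - 0
  [7] y = 2  (unchanged)
  [8] return u  (unchanged)
Result (8 stmts):
  v = 5
  a = 5
  x = 5 + 5
  u = 9 * 5
  b = 5
  z = 5 - 0
  y = 2
  return u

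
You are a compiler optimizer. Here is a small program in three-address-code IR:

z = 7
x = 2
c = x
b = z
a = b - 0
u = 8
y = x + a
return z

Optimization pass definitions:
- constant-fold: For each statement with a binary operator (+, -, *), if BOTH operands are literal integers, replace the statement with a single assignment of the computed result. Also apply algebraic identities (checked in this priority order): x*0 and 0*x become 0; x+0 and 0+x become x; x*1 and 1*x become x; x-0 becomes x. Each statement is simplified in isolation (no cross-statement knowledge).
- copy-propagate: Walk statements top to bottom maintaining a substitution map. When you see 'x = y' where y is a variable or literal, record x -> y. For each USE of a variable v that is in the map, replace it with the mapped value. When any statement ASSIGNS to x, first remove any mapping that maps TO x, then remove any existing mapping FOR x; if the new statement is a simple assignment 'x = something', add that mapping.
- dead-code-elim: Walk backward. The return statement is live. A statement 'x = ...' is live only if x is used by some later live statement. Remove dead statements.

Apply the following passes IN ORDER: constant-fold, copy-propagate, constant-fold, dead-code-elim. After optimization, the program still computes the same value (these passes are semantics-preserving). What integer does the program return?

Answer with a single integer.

Initial IR:
  z = 7
  x = 2
  c = x
  b = z
  a = b - 0
  u = 8
  y = x + a
  return z
After constant-fold (8 stmts):
  z = 7
  x = 2
  c = x
  b = z
  a = b
  u = 8
  y = x + a
  return z
After copy-propagate (8 stmts):
  z = 7
  x = 2
  c = 2
  b = 7
  a = 7
  u = 8
  y = 2 + 7
  return 7
After constant-fold (8 stmts):
  z = 7
  x = 2
  c = 2
  b = 7
  a = 7
  u = 8
  y = 9
  return 7
After dead-code-elim (1 stmts):
  return 7
Evaluate:
  z = 7  =>  z = 7
  x = 2  =>  x = 2
  c = x  =>  c = 2
  b = z  =>  b = 7
  a = b - 0  =>  a = 7
  u = 8  =>  u = 8
  y = x + a  =>  y = 9
  return z = 7

Answer: 7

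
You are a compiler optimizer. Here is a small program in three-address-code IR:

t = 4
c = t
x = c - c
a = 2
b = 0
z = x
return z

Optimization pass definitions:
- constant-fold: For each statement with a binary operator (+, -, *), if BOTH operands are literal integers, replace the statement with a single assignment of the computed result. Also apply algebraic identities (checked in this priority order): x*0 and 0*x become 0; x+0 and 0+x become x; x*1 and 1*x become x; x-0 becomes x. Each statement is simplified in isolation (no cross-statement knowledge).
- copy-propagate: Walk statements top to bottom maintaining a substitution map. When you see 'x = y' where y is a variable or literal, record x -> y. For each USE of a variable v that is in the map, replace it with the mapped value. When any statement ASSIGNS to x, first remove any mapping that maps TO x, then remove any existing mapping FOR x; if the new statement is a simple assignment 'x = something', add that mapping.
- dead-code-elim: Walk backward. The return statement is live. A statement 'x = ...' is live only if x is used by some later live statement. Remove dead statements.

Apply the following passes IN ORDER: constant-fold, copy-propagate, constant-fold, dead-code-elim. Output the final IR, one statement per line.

Answer: x = 0
return x

Derivation:
Initial IR:
  t = 4
  c = t
  x = c - c
  a = 2
  b = 0
  z = x
  return z
After constant-fold (7 stmts):
  t = 4
  c = t
  x = c - c
  a = 2
  b = 0
  z = x
  return z
After copy-propagate (7 stmts):
  t = 4
  c = 4
  x = 4 - 4
  a = 2
  b = 0
  z = x
  return x
After constant-fold (7 stmts):
  t = 4
  c = 4
  x = 0
  a = 2
  b = 0
  z = x
  return x
After dead-code-elim (2 stmts):
  x = 0
  return x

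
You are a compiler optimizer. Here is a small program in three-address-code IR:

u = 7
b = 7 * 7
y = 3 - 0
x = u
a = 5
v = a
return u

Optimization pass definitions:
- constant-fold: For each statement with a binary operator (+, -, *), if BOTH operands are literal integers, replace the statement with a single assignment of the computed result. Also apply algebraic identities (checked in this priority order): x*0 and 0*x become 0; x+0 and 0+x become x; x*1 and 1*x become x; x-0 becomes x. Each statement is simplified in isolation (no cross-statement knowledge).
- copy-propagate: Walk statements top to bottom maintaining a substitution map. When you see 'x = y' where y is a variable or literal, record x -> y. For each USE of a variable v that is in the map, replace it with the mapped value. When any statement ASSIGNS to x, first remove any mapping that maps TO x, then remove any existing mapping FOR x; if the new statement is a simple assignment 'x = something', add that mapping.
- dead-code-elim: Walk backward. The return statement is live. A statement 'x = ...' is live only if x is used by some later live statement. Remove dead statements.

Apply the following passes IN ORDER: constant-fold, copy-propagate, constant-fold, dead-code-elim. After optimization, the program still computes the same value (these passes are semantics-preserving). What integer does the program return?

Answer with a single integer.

Answer: 7

Derivation:
Initial IR:
  u = 7
  b = 7 * 7
  y = 3 - 0
  x = u
  a = 5
  v = a
  return u
After constant-fold (7 stmts):
  u = 7
  b = 49
  y = 3
  x = u
  a = 5
  v = a
  return u
After copy-propagate (7 stmts):
  u = 7
  b = 49
  y = 3
  x = 7
  a = 5
  v = 5
  return 7
After constant-fold (7 stmts):
  u = 7
  b = 49
  y = 3
  x = 7
  a = 5
  v = 5
  return 7
After dead-code-elim (1 stmts):
  return 7
Evaluate:
  u = 7  =>  u = 7
  b = 7 * 7  =>  b = 49
  y = 3 - 0  =>  y = 3
  x = u  =>  x = 7
  a = 5  =>  a = 5
  v = a  =>  v = 5
  return u = 7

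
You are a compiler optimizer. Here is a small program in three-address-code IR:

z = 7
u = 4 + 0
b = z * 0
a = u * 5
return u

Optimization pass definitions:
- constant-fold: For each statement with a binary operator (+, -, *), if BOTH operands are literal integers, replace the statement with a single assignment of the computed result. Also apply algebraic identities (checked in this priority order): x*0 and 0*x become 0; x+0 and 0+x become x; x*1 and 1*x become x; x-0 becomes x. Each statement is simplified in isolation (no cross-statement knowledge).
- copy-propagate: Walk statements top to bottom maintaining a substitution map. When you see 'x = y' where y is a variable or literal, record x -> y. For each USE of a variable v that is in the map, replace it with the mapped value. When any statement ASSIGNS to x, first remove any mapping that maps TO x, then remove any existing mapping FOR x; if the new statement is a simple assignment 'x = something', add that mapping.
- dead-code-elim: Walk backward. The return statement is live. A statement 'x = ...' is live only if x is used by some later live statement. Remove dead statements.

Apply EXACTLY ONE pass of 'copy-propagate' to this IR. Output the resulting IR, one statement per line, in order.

Applying copy-propagate statement-by-statement:
  [1] z = 7  (unchanged)
  [2] u = 4 + 0  (unchanged)
  [3] b = z * 0  -> b = 7 * 0
  [4] a = u * 5  (unchanged)
  [5] return u  (unchanged)
Result (5 stmts):
  z = 7
  u = 4 + 0
  b = 7 * 0
  a = u * 5
  return u

Answer: z = 7
u = 4 + 0
b = 7 * 0
a = u * 5
return u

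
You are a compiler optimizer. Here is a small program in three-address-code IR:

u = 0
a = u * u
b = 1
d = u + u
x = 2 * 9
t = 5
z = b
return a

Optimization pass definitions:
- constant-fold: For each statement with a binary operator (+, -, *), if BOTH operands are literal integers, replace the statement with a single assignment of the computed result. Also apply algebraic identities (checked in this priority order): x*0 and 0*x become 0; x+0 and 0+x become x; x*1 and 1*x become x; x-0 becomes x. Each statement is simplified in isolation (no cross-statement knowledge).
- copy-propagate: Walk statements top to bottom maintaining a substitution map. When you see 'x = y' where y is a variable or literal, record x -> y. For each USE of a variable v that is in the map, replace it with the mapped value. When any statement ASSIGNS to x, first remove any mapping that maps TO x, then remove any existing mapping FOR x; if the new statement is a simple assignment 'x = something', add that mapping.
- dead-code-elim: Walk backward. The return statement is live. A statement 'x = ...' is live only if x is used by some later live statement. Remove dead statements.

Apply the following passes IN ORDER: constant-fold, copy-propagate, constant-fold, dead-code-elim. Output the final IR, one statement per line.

Answer: a = 0
return a

Derivation:
Initial IR:
  u = 0
  a = u * u
  b = 1
  d = u + u
  x = 2 * 9
  t = 5
  z = b
  return a
After constant-fold (8 stmts):
  u = 0
  a = u * u
  b = 1
  d = u + u
  x = 18
  t = 5
  z = b
  return a
After copy-propagate (8 stmts):
  u = 0
  a = 0 * 0
  b = 1
  d = 0 + 0
  x = 18
  t = 5
  z = 1
  return a
After constant-fold (8 stmts):
  u = 0
  a = 0
  b = 1
  d = 0
  x = 18
  t = 5
  z = 1
  return a
After dead-code-elim (2 stmts):
  a = 0
  return a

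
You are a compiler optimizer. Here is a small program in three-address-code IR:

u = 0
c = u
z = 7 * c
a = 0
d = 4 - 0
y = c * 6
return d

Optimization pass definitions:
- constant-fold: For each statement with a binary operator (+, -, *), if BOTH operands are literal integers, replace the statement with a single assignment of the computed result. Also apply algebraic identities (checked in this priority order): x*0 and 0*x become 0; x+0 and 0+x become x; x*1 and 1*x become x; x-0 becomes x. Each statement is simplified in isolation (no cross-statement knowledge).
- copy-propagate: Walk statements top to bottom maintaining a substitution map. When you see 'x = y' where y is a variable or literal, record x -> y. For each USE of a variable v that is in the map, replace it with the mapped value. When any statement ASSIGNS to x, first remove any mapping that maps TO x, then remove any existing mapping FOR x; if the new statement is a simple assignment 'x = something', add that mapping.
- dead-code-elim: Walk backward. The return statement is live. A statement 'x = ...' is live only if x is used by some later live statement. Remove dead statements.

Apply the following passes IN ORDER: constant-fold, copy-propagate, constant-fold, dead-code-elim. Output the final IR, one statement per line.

Initial IR:
  u = 0
  c = u
  z = 7 * c
  a = 0
  d = 4 - 0
  y = c * 6
  return d
After constant-fold (7 stmts):
  u = 0
  c = u
  z = 7 * c
  a = 0
  d = 4
  y = c * 6
  return d
After copy-propagate (7 stmts):
  u = 0
  c = 0
  z = 7 * 0
  a = 0
  d = 4
  y = 0 * 6
  return 4
After constant-fold (7 stmts):
  u = 0
  c = 0
  z = 0
  a = 0
  d = 4
  y = 0
  return 4
After dead-code-elim (1 stmts):
  return 4

Answer: return 4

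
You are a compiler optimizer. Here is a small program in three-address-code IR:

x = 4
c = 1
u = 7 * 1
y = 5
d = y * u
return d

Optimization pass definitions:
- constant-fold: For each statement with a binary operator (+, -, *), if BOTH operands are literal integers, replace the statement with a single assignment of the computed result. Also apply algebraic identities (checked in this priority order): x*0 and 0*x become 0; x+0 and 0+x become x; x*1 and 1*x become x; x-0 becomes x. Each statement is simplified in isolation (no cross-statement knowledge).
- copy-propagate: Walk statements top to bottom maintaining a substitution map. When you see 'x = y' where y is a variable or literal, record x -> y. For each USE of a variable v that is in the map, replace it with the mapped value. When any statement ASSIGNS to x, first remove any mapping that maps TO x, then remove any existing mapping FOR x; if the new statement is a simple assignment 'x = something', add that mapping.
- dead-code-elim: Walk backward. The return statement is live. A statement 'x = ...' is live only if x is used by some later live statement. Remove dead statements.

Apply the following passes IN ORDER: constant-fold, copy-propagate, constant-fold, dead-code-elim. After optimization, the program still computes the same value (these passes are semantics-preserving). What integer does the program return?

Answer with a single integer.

Answer: 35

Derivation:
Initial IR:
  x = 4
  c = 1
  u = 7 * 1
  y = 5
  d = y * u
  return d
After constant-fold (6 stmts):
  x = 4
  c = 1
  u = 7
  y = 5
  d = y * u
  return d
After copy-propagate (6 stmts):
  x = 4
  c = 1
  u = 7
  y = 5
  d = 5 * 7
  return d
After constant-fold (6 stmts):
  x = 4
  c = 1
  u = 7
  y = 5
  d = 35
  return d
After dead-code-elim (2 stmts):
  d = 35
  return d
Evaluate:
  x = 4  =>  x = 4
  c = 1  =>  c = 1
  u = 7 * 1  =>  u = 7
  y = 5  =>  y = 5
  d = y * u  =>  d = 35
  return d = 35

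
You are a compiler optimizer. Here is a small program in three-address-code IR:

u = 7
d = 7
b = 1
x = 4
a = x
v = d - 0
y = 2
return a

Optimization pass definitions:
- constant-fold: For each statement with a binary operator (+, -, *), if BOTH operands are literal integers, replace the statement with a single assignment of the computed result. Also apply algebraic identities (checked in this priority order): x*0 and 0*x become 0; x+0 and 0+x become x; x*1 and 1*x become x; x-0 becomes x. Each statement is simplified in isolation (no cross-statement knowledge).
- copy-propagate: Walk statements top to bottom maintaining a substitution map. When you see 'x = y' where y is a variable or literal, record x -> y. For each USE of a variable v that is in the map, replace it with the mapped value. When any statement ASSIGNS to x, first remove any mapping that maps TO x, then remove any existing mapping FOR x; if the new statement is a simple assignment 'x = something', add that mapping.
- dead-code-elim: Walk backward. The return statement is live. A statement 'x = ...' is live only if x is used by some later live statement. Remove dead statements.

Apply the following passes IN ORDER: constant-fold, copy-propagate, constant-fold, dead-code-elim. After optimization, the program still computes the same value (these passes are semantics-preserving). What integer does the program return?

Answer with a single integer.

Answer: 4

Derivation:
Initial IR:
  u = 7
  d = 7
  b = 1
  x = 4
  a = x
  v = d - 0
  y = 2
  return a
After constant-fold (8 stmts):
  u = 7
  d = 7
  b = 1
  x = 4
  a = x
  v = d
  y = 2
  return a
After copy-propagate (8 stmts):
  u = 7
  d = 7
  b = 1
  x = 4
  a = 4
  v = 7
  y = 2
  return 4
After constant-fold (8 stmts):
  u = 7
  d = 7
  b = 1
  x = 4
  a = 4
  v = 7
  y = 2
  return 4
After dead-code-elim (1 stmts):
  return 4
Evaluate:
  u = 7  =>  u = 7
  d = 7  =>  d = 7
  b = 1  =>  b = 1
  x = 4  =>  x = 4
  a = x  =>  a = 4
  v = d - 0  =>  v = 7
  y = 2  =>  y = 2
  return a = 4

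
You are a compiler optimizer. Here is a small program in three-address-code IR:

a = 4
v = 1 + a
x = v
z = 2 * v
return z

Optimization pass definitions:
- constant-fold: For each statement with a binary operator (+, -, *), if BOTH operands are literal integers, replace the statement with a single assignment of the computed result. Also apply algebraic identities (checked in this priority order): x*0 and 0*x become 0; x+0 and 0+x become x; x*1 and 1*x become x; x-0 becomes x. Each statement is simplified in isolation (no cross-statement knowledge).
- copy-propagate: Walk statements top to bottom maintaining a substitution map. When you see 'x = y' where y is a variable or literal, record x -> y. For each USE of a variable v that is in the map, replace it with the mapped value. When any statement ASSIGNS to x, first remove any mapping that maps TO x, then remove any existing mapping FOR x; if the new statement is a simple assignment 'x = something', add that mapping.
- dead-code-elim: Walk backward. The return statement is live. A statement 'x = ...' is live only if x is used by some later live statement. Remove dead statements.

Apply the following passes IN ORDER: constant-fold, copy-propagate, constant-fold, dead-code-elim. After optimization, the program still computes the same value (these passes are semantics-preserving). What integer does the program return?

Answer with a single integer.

Answer: 10

Derivation:
Initial IR:
  a = 4
  v = 1 + a
  x = v
  z = 2 * v
  return z
After constant-fold (5 stmts):
  a = 4
  v = 1 + a
  x = v
  z = 2 * v
  return z
After copy-propagate (5 stmts):
  a = 4
  v = 1 + 4
  x = v
  z = 2 * v
  return z
After constant-fold (5 stmts):
  a = 4
  v = 5
  x = v
  z = 2 * v
  return z
After dead-code-elim (3 stmts):
  v = 5
  z = 2 * v
  return z
Evaluate:
  a = 4  =>  a = 4
  v = 1 + a  =>  v = 5
  x = v  =>  x = 5
  z = 2 * v  =>  z = 10
  return z = 10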